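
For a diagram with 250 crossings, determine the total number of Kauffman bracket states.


Each crossing contributes 2 choices (A-smoothing or B-smoothing).
Total states = 2^250 = 1809251394333065553493296640760748560207343510400633813116524750123642650624

1809251394333065553493296640760748560207343510400633813116524750123642650624


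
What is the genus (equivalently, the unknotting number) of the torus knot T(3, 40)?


For a torus knot T(p,q), both the unknotting number and genus equal (p-1)(q-1)/2.
= (3-1)(40-1)/2
= 2*39/2
= 78/2 = 39

39


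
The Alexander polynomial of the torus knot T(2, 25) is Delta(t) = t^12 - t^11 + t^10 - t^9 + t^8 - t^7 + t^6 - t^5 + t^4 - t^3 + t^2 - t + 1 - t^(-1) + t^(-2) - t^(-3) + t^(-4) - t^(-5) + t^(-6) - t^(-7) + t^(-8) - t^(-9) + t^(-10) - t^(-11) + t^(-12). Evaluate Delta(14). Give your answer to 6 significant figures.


Substituting t = 14 into Delta(t) = t^12 - t^11 + t^10 - t^9 + t^8 - t^7 + t^6 - t^5 + t^4 - t^3 + t^2 - t + 1 - t^(-1) + t^(-2) - t^(-3) + t^(-4) - t^(-5) + t^(-6) - t^(-7) + t^(-8) - t^(-9) + t^(-10) - t^(-11) + t^(-12):
Term values: (56693912375296) + (-4049565169664) + (289254654976) + (-20661046784) + (1475789056) + (-105413504) + (7529536) + (-537824) + (38416) + (-2744) + (196) + (-14) + (1) + (-0.0714286) + (0.00510204) + (-0.000364431) + (2.60308e-05) + (-1.85934e-06) + (1.3281e-07) + (-9.48645e-09) + (6.77604e-10) + (-4.84003e-11) + (3.45716e-12) + (-2.4694e-13) + (1.76386e-14)
Sum = 5.291431822e+13
Rounded to 6 significant figures: 5.29143e+13

5.29143e+13


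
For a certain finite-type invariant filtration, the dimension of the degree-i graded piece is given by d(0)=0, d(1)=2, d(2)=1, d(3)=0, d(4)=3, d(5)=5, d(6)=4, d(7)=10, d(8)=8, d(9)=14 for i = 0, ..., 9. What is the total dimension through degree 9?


Total dimension = d(0) + d(1) + ... + d(9)
= 0 + 2 + 1 + 0 + 3 + 5 + 4 + 10 + 8 + 14
= 47

47


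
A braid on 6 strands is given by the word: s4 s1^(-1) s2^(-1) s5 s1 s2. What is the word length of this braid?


The word length counts the number of generators (including inverses).
Listing each generator: s4, s1^(-1), s2^(-1), s5, s1, s2
There are 6 generators in this braid word.

6


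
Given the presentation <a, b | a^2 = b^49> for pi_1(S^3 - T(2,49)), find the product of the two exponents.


The relation is a^2 = b^49.
Product of exponents = 2 * 49
= 98

98


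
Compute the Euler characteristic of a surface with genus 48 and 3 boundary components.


chi = 2 - 2g - b
= 2 - 2*48 - 3
= 2 - 96 - 3 = -97

-97


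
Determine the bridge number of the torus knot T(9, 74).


The bridge number of T(p,q) is min(p,q).
min(9, 74) = 9

9


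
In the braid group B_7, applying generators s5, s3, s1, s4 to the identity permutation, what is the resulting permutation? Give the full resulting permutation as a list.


Starting with identity [1, 2, 3, 4, 5, 6, 7].
Apply generators in sequence:
  After s5: [1, 2, 3, 4, 6, 5, 7]
  After s3: [1, 2, 4, 3, 6, 5, 7]
  After s1: [2, 1, 4, 3, 6, 5, 7]
  After s4: [2, 1, 4, 6, 3, 5, 7]
Final permutation: [2, 1, 4, 6, 3, 5, 7]

[2, 1, 4, 6, 3, 5, 7]


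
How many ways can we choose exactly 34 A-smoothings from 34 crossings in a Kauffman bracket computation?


We choose which 34 of 34 crossings get A-smoothings.
C(34, 34) = 34! / (34! * 0!)
= 1

1


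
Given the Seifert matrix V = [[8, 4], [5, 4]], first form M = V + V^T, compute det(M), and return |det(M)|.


Step 1: Form V + V^T where V = [[8, 4], [5, 4]]
  V^T = [[8, 5], [4, 4]]
  V + V^T = [[16, 9], [9, 8]]
Step 2: det(V + V^T) = 16*8 - 9*9
  = 128 - 81 = 47
Step 3: Knot determinant = |det(V + V^T)| = |47| = 47

47


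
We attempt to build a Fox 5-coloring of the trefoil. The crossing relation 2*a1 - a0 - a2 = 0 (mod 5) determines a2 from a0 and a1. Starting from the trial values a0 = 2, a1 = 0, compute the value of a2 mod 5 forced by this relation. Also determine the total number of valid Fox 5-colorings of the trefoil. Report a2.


Step 1: Apply the given crossing relation 2*a1 - a0 - a2 = 0 (mod 5).
  a2 = 2*a1 - a0 mod 5
  a2 = 2*0 - 2 mod 5
  a2 = 0 - 2 mod 5
  a2 = -2 mod 5 = 3
Step 2: The trefoil has determinant 3.
  Number of Fox p-colorings (p prime) is p^2 if p = 3, else p.
  Since 5 does not divide 3, only trivial (constant) colorings exist.
  (So the trial a0 = 2, a1 = 0 with a0 != a1 does NOT extend to a valid coloring of the whole trefoil: the other two crossing relations require 3*(a1 - a0) = 0 (mod 5), which fails.)
  Total colorings = 5
Step 3: a2 = 3, total Fox 5-colorings = 5

3


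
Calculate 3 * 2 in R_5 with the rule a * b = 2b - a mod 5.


3 * 2 = 2*2 - 3 mod 5
= 4 - 3 mod 5
= 1 mod 5 = 1

1


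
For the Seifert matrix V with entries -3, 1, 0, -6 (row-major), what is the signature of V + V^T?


Step 1: V + V^T = [[-6, 1], [1, -12]]
Step 2: trace = -18, det = 71
Step 3: Discriminant = (-18)^2 - 4*71 = 40
Step 4: Eigenvalues: -5.83772, -12.1623
Step 5: Signature = (# positive eigenvalues) - (# negative eigenvalues) = -2

-2


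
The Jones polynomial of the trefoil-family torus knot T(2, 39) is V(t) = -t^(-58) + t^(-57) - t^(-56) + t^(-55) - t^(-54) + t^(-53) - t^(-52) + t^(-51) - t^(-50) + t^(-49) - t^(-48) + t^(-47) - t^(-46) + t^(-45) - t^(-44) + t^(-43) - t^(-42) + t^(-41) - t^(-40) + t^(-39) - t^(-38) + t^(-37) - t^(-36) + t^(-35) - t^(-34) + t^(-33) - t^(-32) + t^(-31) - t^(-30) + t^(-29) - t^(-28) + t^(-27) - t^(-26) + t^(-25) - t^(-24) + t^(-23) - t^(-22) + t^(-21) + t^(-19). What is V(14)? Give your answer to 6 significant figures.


Substituting t = 14 into V(t) = -t^(-58) + t^(-57) - t^(-56) + t^(-55) - t^(-54) + t^(-53) - t^(-52) + t^(-51) - t^(-50) + t^(-49) - t^(-48) + t^(-47) - t^(-46) + t^(-45) - t^(-44) + t^(-43) - t^(-42) + t^(-41) - t^(-40) + t^(-39) - t^(-38) + t^(-37) - t^(-36) + t^(-35) - t^(-34) + t^(-33) - t^(-32) + t^(-31) - t^(-30) + t^(-29) - t^(-28) + t^(-27) - t^(-26) + t^(-25) - t^(-24) + t^(-23) - t^(-22) + t^(-21) + t^(-19):
  (-)t^(-58) = -3.34637e-67
  (+)t^(-57) = 4.68492e-66
  (-)t^(-56) = -6.55888e-65
  (+)t^(-55) = 9.18244e-64
  (-)t^(-54) = -1.28554e-62
  (+)t^(-53) = 1.79976e-61
  (-)t^(-52) = -2.51966e-60
  (+)t^(-51) = 3.52753e-59
  (-)t^(-50) = -4.93854e-58
  (+)t^(-49) = 6.91395e-57
  (-)t^(-48) = -9.67953e-56
  (+)t^(-47) = 1.35513e-54
  (-)t^(-46) = -1.89719e-53
  (+)t^(-45) = 2.65606e-52
  (-)t^(-44) = -3.71849e-51
  (+)t^(-43) = 5.20588e-50
  (-)t^(-42) = -7.28824e-49
  (+)t^(-41) = 1.02035e-47
  (-)t^(-40) = -1.42849e-46
  (+)t^(-39) = 1.99989e-45
  (-)t^(-38) = -2.79985e-44
  (+)t^(-37) = 3.91979e-43
  (-)t^(-36) = -5.4877e-42
  (+)t^(-35) = 7.68279e-41
  (-)t^(-34) = -1.07559e-39
  (+)t^(-33) = 1.50583e-38
  (-)t^(-32) = -2.10816e-37
  (+)t^(-31) = 2.95142e-36
  (-)t^(-30) = -4.13199e-35
  (+)t^(-29) = 5.78478e-34
  (-)t^(-28) = -8.09869e-33
  (+)t^(-27) = 1.13382e-31
  (-)t^(-26) = -1.58734e-30
  (+)t^(-25) = 2.22228e-29
  (-)t^(-24) = -3.11119e-28
  (+)t^(-23) = 4.35567e-27
  (-)t^(-22) = -6.09794e-26
  (+)t^(-21) = 8.53712e-25
  (+)t^(-19) = 1.67327e-22
Sum = (-3.34637e-67) + (4.68492e-66) + (-6.55888e-65) + (9.18244e-64) + (-1.28554e-62) + (1.79976e-61) + (-2.51966e-60) + (3.52753e-59) + (-4.93854e-58) + (6.91395e-57) + (-9.67953e-56) + (1.35513e-54) + (-1.89719e-53) + (2.65606e-52) + (-3.71849e-51) + (5.20588e-50) + (-7.28824e-49) + (1.02035e-47) + (-1.42849e-46) + (1.99989e-45) + (-2.79985e-44) + (3.91979e-43) + (-5.4877e-42) + (7.68279e-41) + (-1.07559e-39) + (1.50583e-38) + (-2.10816e-37) + (2.95142e-36) + (-4.13199e-35) + (5.78478e-34) + (-8.09869e-33) + (1.13382e-31) + (-1.58734e-30) + (2.22228e-29) + (-3.11119e-28) + (4.35567e-27) + (-6.09794e-26) + (8.53712e-25) + (1.67327e-22)
= 1.681242975e-22
Rounded to 6 significant figures: 1.68124e-22

1.68124e-22


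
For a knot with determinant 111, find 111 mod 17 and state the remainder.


Step 1: A knot is p-colorable if and only if p divides its determinant.
Step 2: Compute 111 mod 17.
111 = 6 * 17 + 9
Step 3: 111 mod 17 = 9
Step 4: The knot is 17-colorable: no

9


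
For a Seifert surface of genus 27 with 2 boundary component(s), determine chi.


chi = 2 - 2g - b
= 2 - 2*27 - 2
= 2 - 54 - 2 = -54

-54


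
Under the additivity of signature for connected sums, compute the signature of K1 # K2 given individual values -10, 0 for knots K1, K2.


The signature is additive under connected sum.
signature(K1 # K2) = (-10) + (0)
= -10

-10


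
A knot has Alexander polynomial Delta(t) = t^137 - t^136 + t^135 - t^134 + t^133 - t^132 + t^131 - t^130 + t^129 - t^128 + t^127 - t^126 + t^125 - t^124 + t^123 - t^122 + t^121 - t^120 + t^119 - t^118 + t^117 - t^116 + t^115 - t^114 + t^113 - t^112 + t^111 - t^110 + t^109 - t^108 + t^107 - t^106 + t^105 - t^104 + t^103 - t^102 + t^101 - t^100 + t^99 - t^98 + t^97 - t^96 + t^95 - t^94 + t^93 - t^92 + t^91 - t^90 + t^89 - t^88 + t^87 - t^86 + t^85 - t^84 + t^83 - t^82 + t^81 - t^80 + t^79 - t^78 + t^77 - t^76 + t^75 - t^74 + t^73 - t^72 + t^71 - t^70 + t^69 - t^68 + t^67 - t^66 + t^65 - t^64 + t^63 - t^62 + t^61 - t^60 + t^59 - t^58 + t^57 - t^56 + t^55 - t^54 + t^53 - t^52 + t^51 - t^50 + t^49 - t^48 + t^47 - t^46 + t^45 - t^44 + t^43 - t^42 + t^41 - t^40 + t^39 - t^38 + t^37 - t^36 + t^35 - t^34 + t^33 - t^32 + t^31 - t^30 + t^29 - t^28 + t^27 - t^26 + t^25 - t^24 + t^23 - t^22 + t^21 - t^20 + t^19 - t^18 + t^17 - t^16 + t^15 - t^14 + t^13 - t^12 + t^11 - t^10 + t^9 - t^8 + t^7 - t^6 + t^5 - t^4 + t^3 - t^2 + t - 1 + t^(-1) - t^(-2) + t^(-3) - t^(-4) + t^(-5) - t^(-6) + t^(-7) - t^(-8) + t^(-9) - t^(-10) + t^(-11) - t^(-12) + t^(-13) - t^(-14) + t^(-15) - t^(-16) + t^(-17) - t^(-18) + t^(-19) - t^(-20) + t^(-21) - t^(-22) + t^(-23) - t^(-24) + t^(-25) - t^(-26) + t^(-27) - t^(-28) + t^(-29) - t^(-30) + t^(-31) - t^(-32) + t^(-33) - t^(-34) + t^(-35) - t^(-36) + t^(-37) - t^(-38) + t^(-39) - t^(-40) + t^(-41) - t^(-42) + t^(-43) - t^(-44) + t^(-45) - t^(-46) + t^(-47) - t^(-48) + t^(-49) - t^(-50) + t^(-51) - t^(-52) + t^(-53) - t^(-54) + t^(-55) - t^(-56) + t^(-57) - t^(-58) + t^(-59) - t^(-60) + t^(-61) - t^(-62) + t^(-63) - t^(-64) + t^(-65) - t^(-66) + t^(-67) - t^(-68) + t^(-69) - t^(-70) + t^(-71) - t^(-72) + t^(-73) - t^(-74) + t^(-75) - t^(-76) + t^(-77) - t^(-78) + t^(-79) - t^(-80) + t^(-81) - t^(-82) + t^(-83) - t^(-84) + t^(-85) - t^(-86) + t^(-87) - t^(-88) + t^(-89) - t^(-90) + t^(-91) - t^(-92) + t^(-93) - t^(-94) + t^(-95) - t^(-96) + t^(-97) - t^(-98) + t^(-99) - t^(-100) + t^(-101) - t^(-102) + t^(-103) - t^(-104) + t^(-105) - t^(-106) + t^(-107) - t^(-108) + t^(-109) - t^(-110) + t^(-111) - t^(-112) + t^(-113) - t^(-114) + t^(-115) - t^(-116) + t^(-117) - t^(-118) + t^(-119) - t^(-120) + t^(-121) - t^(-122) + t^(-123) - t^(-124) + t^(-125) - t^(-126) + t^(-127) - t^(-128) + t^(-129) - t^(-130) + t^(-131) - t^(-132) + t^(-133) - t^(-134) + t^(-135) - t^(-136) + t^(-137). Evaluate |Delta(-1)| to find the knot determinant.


Step 1: The polynomial has 275 terms with alternating signs, exponents from 137 down to -137.
Step 2: Substitute t = -1. The i-th term has coefficient (-1)^i and exponent (m-i),
  so its value is (-1)^i * (-1)^(m-i) = (-1)^m = -1 for every i.
Step 3: All 275 terms equal -1, so Delta(-1) = 275 * (-1) = -275
Step 4: |Delta(-1)| = 275

275


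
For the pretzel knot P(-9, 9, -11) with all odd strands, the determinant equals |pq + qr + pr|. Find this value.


Step 1: Compute pq + qr + pr.
pq = (-9)*9 = -81
qr = 9*(-11) = -99
pr = (-9)*(-11) = 99
pq + qr + pr = -81 + (-99) + 99 = -81
Step 2: Take absolute value.
det(P(-9,9,-11)) = |-81| = 81

81


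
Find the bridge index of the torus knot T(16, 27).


The bridge number of T(p,q) is min(p,q).
min(16, 27) = 16

16


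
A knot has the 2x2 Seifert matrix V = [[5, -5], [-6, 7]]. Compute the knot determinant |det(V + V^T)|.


Step 1: Form V + V^T where V = [[5, -5], [-6, 7]]
  V^T = [[5, -6], [-5, 7]]
  V + V^T = [[10, -11], [-11, 14]]
Step 2: det(V + V^T) = 10*14 - (-11)*(-11)
  = 140 - 121 = 19
Step 3: Knot determinant = |det(V + V^T)| = |19| = 19

19


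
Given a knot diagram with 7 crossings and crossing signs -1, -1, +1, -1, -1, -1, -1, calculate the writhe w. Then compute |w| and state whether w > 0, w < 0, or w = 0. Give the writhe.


Step 1: Count positive crossings (+1).
Positive crossings: 1
Step 2: Count negative crossings (-1).
Negative crossings: 6
Step 3: Writhe = (positive) - (negative)
w = 1 - 6 = -5
Step 4: |w| = 5, and w is negative

-5


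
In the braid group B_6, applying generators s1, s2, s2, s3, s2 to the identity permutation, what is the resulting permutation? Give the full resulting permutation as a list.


Starting with identity [1, 2, 3, 4, 5, 6].
Apply generators in sequence:
  After s1: [2, 1, 3, 4, 5, 6]
  After s2: [2, 3, 1, 4, 5, 6]
  After s2: [2, 1, 3, 4, 5, 6]
  After s3: [2, 1, 4, 3, 5, 6]
  After s2: [2, 4, 1, 3, 5, 6]
Final permutation: [2, 4, 1, 3, 5, 6]

[2, 4, 1, 3, 5, 6]


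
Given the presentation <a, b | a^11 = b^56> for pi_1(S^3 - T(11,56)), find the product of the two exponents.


The relation is a^11 = b^56.
Product of exponents = 11 * 56
= 616

616


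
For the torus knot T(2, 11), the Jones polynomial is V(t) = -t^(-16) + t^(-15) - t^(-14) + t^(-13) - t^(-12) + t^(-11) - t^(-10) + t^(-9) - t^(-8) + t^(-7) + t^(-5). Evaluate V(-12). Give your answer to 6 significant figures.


Substituting t = -12 into V(t) = -t^(-16) + t^(-15) - t^(-14) + t^(-13) - t^(-12) + t^(-11) - t^(-10) + t^(-9) - t^(-8) + t^(-7) + t^(-5):
  (-)t^(-16) = -5.40879e-18
  (+)t^(-15) = -6.49055e-17
  (-)t^(-14) = -7.78866e-16
  (+)t^(-13) = -9.34639e-15
  (-)t^(-12) = -1.12157e-13
  (+)t^(-11) = -1.34588e-12
  (-)t^(-10) = -1.61506e-11
  (+)t^(-9) = -1.93807e-10
  (-)t^(-8) = -2.32568e-09
  (+)t^(-7) = -2.79082e-08
  (+)t^(-5) = -4.01878e-06
Sum = (-5.40879e-18) + (-6.49055e-17) + (-7.78866e-16) + (-9.34639e-15) + (-1.12157e-13) + (-1.34588e-12) + (-1.61506e-11) + (-1.93807e-10) + (-2.32568e-09) + (-2.79082e-08) + (-4.01878e-06)
= -4.049220991e-06
Rounded to 6 significant figures: -4.04922e-06

-4.04922e-06


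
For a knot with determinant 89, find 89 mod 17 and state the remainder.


Step 1: A knot is p-colorable if and only if p divides its determinant.
Step 2: Compute 89 mod 17.
89 = 5 * 17 + 4
Step 3: 89 mod 17 = 4
Step 4: The knot is 17-colorable: no

4


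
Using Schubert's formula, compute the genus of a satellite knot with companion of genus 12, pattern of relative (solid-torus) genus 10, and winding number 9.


Schubert: g(satellite) = g_rel(pattern) + |winding| * g(companion),
where g_rel(pattern) is the genus of the pattern relative to the solid torus.
= 10 + 9 * 12
= 10 + 108 = 118

118


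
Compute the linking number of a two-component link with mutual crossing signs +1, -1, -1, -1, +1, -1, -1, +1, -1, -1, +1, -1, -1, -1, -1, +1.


Step 1: Count positive crossings: 5
Step 2: Count negative crossings: 11
Step 3: Sum of signs = 5 - 11 = -6
Step 4: Linking number = sum/2 = -6/2 = -3

-3


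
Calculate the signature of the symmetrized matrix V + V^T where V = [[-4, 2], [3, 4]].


Step 1: V + V^T = [[-8, 5], [5, 8]]
Step 2: trace = 0, det = -89
Step 3: Discriminant = 0^2 - 4*(-89) = 356
Step 4: Eigenvalues: 9.43398, -9.43398
Step 5: Signature = (# positive eigenvalues) - (# negative eigenvalues) = 0

0


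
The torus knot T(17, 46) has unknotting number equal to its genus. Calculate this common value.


For a torus knot T(p,q), both the unknotting number and genus equal (p-1)(q-1)/2.
= (17-1)(46-1)/2
= 16*45/2
= 720/2 = 360

360


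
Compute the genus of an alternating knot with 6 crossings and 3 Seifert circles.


For alternating knots, g = (c - s + 1)/2.
= (6 - 3 + 1)/2
= 4/2 = 2

2


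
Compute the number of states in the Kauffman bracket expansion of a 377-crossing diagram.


Each crossing contributes 2 choices (A-smoothing or B-smoothing).
Total states = 2^377 = 307828173409331868845930000782371982852185463050511302093346042220669701339821957901673955116288403443801781174272

307828173409331868845930000782371982852185463050511302093346042220669701339821957901673955116288403443801781174272


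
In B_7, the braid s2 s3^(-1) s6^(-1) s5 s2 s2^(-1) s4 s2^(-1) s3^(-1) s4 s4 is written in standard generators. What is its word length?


The word length counts the number of generators (including inverses).
Listing each generator: s2, s3^(-1), s6^(-1), s5, s2, s2^(-1), s4, s2^(-1), s3^(-1), s4, s4
There are 11 generators in this braid word.

11


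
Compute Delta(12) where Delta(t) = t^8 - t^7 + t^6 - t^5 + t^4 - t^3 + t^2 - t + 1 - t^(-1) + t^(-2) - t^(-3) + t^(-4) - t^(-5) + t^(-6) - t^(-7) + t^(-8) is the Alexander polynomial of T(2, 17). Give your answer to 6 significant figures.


Substituting t = 12 into Delta(t) = t^8 - t^7 + t^6 - t^5 + t^4 - t^3 + t^2 - t + 1 - t^(-1) + t^(-2) - t^(-3) + t^(-4) - t^(-5) + t^(-6) - t^(-7) + t^(-8):
Term values: (429981696) + (-35831808) + (2985984) + (-248832) + (20736) + (-1728) + (144) + (-12) + (1) + (-0.0833333) + (0.00694444) + (-0.000578704) + (4.82253e-05) + (-4.01878e-06) + (3.34898e-07) + (-2.79082e-08) + (2.32568e-09)
Sum = 396906180.9
Rounded to 6 significant figures: 3.96906e+08

3.96906e+08


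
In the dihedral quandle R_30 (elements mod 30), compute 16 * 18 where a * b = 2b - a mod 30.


16 * 18 = 2*18 - 16 mod 30
= 36 - 16 mod 30
= 20 mod 30 = 20

20


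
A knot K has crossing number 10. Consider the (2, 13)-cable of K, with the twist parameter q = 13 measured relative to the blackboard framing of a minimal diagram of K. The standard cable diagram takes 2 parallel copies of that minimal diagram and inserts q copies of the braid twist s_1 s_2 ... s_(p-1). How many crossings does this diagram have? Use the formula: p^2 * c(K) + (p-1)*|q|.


Step 1: Each of the c(K) crossings of the companion diagram becomes p*p = p^2 crossings among the p parallel strands, and each of the |q| twists s_1 s_2 ... s_(p-1) adds (p-1) crossings.
  Crossings = p^2 * c(K) + (p-1)*|q|
Step 2: = 2^2 * 10 + (2-1)*13
Step 3: = 4*10 + 1*13
Step 4: = 40 + 13 = 53

53


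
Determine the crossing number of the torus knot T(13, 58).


For a torus knot T(p, q) with gcd(p,q)=1,
the crossing number is min(p*(q-1), q*(p-1)).
p*(q-1) = 13*57 = 741
q*(p-1) = 58*12 = 696
min(741, 696) = 696

696


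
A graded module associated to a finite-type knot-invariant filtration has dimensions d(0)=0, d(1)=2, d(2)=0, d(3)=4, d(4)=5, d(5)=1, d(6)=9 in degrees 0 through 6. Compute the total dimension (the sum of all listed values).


Total dimension = d(0) + d(1) + ... + d(6)
= 0 + 2 + 0 + 4 + 5 + 1 + 9
= 21

21


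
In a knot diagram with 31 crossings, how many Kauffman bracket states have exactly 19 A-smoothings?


We choose which 19 of 31 crossings get A-smoothings.
C(31, 19) = 31! / (19! * 12!)
= 141120525

141120525


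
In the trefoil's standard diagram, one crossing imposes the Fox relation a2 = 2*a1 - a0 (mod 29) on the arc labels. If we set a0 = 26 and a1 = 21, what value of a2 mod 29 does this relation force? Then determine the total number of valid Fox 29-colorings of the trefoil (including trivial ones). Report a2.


Step 1: Apply the given crossing relation 2*a1 - a0 - a2 = 0 (mod 29).
  a2 = 2*a1 - a0 mod 29
  a2 = 2*21 - 26 mod 29
  a2 = 42 - 26 mod 29
  a2 = 16 mod 29 = 16
Step 2: The trefoil has determinant 3.
  Number of Fox p-colorings (p prime) is p^2 if p = 3, else p.
  Since 29 does not divide 3, only trivial (constant) colorings exist.
  (So the trial a0 = 26, a1 = 21 with a0 != a1 does NOT extend to a valid coloring of the whole trefoil: the other two crossing relations require 3*(a1 - a0) = 0 (mod 29), which fails.)
  Total colorings = 29
Step 3: a2 = 16, total Fox 29-colorings = 29

16


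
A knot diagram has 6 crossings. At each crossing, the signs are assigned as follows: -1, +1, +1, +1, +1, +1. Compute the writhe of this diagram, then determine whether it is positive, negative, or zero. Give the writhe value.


Step 1: Count positive crossings (+1).
Positive crossings: 5
Step 2: Count negative crossings (-1).
Negative crossings: 1
Step 3: Writhe = (positive) - (negative)
w = 5 - 1 = 4
Step 4: |w| = 4, and w is positive

4


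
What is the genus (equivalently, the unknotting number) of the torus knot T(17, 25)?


For a torus knot T(p,q), both the unknotting number and genus equal (p-1)(q-1)/2.
= (17-1)(25-1)/2
= 16*24/2
= 384/2 = 192

192


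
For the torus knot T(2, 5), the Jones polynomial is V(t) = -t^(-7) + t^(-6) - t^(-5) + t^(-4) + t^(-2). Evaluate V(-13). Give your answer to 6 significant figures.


Substituting t = -13 into V(t) = -t^(-7) + t^(-6) - t^(-5) + t^(-4) + t^(-2):
  (-)t^(-7) = 1.59366e-08
  (+)t^(-6) = 2.07176e-07
  (-)t^(-5) = 2.69329e-06
  (+)t^(-4) = 3.50128e-05
  (+)t^(-2) = 0.00591716
Sum = (1.59366e-08) + (2.07176e-07) + (2.69329e-06) + (3.50128e-05) + (0.00591716)
= 0.005955088947
Rounded to 6 significant figures: 0.00595509

0.00595509


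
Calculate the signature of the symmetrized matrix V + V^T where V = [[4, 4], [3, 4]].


Step 1: V + V^T = [[8, 7], [7, 8]]
Step 2: trace = 16, det = 15
Step 3: Discriminant = 16^2 - 4*15 = 196
Step 4: Eigenvalues: 15, 1
Step 5: Signature = (# positive eigenvalues) - (# negative eigenvalues) = 2

2


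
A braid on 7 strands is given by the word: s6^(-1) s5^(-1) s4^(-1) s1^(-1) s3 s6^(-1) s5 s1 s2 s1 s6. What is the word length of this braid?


The word length counts the number of generators (including inverses).
Listing each generator: s6^(-1), s5^(-1), s4^(-1), s1^(-1), s3, s6^(-1), s5, s1, s2, s1, s6
There are 11 generators in this braid word.

11


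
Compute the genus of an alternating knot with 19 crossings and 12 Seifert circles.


For alternating knots, g = (c - s + 1)/2.
= (19 - 12 + 1)/2
= 8/2 = 4

4


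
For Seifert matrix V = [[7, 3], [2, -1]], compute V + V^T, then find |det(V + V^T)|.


Step 1: Form V + V^T where V = [[7, 3], [2, -1]]
  V^T = [[7, 2], [3, -1]]
  V + V^T = [[14, 5], [5, -2]]
Step 2: det(V + V^T) = 14*(-2) - 5*5
  = -28 - 25 = -53
Step 3: Knot determinant = |det(V + V^T)| = |-53| = 53

53


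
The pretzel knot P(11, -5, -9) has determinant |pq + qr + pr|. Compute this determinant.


Step 1: Compute pq + qr + pr.
pq = 11*(-5) = -55
qr = (-5)*(-9) = 45
pr = 11*(-9) = -99
pq + qr + pr = -55 + 45 + (-99) = -109
Step 2: Take absolute value.
det(P(11,-5,-9)) = |-109| = 109

109


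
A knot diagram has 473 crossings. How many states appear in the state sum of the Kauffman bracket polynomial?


Each crossing contributes 2 choices (A-smoothing or B-smoothing).
Total states = 2^473 = 24388660549343689307668728357759111763660922989570087116087163747073216709529418907189891430183531024686147899385989241370687309994439728955392

24388660549343689307668728357759111763660922989570087116087163747073216709529418907189891430183531024686147899385989241370687309994439728955392


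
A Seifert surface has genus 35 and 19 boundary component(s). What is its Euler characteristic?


chi = 2 - 2g - b
= 2 - 2*35 - 19
= 2 - 70 - 19 = -87

-87


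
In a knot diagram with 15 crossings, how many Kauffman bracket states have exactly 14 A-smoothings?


We choose which 14 of 15 crossings get A-smoothings.
C(15, 14) = 15! / (14! * 1!)
= 15

15


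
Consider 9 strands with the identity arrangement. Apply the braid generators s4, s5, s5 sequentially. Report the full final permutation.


Starting with identity [1, 2, 3, 4, 5, 6, 7, 8, 9].
Apply generators in sequence:
  After s4: [1, 2, 3, 5, 4, 6, 7, 8, 9]
  After s5: [1, 2, 3, 5, 6, 4, 7, 8, 9]
  After s5: [1, 2, 3, 5, 4, 6, 7, 8, 9]
Final permutation: [1, 2, 3, 5, 4, 6, 7, 8, 9]

[1, 2, 3, 5, 4, 6, 7, 8, 9]


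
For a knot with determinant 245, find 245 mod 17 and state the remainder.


Step 1: A knot is p-colorable if and only if p divides its determinant.
Step 2: Compute 245 mod 17.
245 = 14 * 17 + 7
Step 3: 245 mod 17 = 7
Step 4: The knot is 17-colorable: no

7


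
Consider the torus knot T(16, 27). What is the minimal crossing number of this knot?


For a torus knot T(p, q) with gcd(p,q)=1,
the crossing number is min(p*(q-1), q*(p-1)).
p*(q-1) = 16*26 = 416
q*(p-1) = 27*15 = 405
min(416, 405) = 405

405


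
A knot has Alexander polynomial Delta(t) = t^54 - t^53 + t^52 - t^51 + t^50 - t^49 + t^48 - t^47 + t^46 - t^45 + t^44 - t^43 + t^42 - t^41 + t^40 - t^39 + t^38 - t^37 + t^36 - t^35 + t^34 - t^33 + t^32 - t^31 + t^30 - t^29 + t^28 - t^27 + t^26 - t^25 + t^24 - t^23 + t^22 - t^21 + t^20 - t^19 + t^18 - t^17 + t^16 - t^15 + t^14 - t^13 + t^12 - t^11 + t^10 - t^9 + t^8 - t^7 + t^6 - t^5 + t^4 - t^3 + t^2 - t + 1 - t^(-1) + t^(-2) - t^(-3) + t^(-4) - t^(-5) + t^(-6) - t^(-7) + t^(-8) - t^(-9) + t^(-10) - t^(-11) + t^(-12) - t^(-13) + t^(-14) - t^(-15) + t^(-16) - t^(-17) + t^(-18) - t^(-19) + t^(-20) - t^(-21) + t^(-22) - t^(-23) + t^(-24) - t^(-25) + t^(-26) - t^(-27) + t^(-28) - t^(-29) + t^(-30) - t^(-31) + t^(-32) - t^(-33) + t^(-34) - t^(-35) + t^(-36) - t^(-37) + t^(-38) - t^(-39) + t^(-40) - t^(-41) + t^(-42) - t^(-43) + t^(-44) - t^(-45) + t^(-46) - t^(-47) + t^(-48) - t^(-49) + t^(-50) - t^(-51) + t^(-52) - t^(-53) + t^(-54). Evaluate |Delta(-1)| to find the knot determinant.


Step 1: The polynomial has 109 terms with alternating signs, exponents from 54 down to -54.
Step 2: Substitute t = -1. The i-th term has coefficient (-1)^i and exponent (m-i),
  so its value is (-1)^i * (-1)^(m-i) = (-1)^m = 1 for every i.
Step 3: All 109 terms equal 1, so Delta(-1) = 109 * (1) = 109
Step 4: |Delta(-1)| = 109

109


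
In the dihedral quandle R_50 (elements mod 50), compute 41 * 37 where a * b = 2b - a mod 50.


41 * 37 = 2*37 - 41 mod 50
= 74 - 41 mod 50
= 33 mod 50 = 33

33


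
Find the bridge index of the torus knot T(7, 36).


The bridge number of T(p,q) is min(p,q).
min(7, 36) = 7

7


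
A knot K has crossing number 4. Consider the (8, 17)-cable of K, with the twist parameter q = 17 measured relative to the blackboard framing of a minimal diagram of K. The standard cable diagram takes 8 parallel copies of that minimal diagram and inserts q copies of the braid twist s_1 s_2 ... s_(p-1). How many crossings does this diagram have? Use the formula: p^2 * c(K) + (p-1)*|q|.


Step 1: Each of the c(K) crossings of the companion diagram becomes p*p = p^2 crossings among the p parallel strands, and each of the |q| twists s_1 s_2 ... s_(p-1) adds (p-1) crossings.
  Crossings = p^2 * c(K) + (p-1)*|q|
Step 2: = 8^2 * 4 + (8-1)*17
Step 3: = 64*4 + 7*17
Step 4: = 256 + 119 = 375

375


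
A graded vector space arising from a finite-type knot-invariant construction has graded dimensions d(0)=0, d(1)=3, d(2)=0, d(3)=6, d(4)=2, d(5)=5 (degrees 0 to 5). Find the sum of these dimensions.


Total dimension = d(0) + d(1) + ... + d(5)
= 0 + 3 + 0 + 6 + 2 + 5
= 16

16


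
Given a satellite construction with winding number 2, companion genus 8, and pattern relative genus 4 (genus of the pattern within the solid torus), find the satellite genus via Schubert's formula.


Schubert: g(satellite) = g_rel(pattern) + |winding| * g(companion),
where g_rel(pattern) is the genus of the pattern relative to the solid torus.
= 4 + 2 * 8
= 4 + 16 = 20

20


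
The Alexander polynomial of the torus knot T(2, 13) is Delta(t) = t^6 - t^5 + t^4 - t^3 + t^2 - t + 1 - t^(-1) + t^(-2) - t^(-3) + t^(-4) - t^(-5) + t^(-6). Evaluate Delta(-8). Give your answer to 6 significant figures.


Substituting t = -8 into Delta(t) = t^6 - t^5 + t^4 - t^3 + t^2 - t + 1 - t^(-1) + t^(-2) - t^(-3) + t^(-4) - t^(-5) + t^(-6):
Term values: (262144) + (32768) + (4096) + (512) + (64) + (8) + (1) + (0.125) + (0.015625) + (0.00195312) + (0.000244141) + (3.05176e-05) + (3.8147e-06)
Sum = 299593.1429
Rounded to 6 significant figures: 299593

299593


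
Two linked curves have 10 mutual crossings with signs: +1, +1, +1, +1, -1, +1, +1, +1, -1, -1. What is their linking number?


Step 1: Count positive crossings: 7
Step 2: Count negative crossings: 3
Step 3: Sum of signs = 7 - 3 = 4
Step 4: Linking number = sum/2 = 4/2 = 2

2


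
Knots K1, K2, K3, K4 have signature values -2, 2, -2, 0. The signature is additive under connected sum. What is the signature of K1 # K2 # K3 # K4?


The signature is additive under connected sum.
signature(K1 # K2 # K3 # K4) = (-2) + (2) + (-2) + (0)
= -2

-2


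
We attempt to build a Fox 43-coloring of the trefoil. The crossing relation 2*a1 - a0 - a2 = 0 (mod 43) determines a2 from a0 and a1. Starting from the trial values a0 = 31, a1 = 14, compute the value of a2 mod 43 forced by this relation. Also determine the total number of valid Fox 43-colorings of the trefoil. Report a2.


Step 1: Apply the given crossing relation 2*a1 - a0 - a2 = 0 (mod 43).
  a2 = 2*a1 - a0 mod 43
  a2 = 2*14 - 31 mod 43
  a2 = 28 - 31 mod 43
  a2 = -3 mod 43 = 40
Step 2: The trefoil has determinant 3.
  Number of Fox p-colorings (p prime) is p^2 if p = 3, else p.
  Since 43 does not divide 3, only trivial (constant) colorings exist.
  (So the trial a0 = 31, a1 = 14 with a0 != a1 does NOT extend to a valid coloring of the whole trefoil: the other two crossing relations require 3*(a1 - a0) = 0 (mod 43), which fails.)
  Total colorings = 43
Step 3: a2 = 40, total Fox 43-colorings = 43

40


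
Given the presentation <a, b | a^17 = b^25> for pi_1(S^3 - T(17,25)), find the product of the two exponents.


The relation is a^17 = b^25.
Product of exponents = 17 * 25
= 425

425


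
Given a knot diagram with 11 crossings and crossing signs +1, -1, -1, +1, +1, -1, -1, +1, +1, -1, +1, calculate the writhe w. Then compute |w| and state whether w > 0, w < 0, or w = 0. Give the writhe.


Step 1: Count positive crossings (+1).
Positive crossings: 6
Step 2: Count negative crossings (-1).
Negative crossings: 5
Step 3: Writhe = (positive) - (negative)
w = 6 - 5 = 1
Step 4: |w| = 1, and w is positive

1


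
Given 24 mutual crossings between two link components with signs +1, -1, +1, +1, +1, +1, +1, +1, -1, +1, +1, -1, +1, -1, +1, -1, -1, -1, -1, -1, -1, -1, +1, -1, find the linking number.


Step 1: Count positive crossings: 12
Step 2: Count negative crossings: 12
Step 3: Sum of signs = 12 - 12 = 0
Step 4: Linking number = sum/2 = 0/2 = 0

0


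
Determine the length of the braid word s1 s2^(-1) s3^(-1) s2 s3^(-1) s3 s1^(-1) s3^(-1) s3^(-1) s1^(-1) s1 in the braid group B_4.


The word length counts the number of generators (including inverses).
Listing each generator: s1, s2^(-1), s3^(-1), s2, s3^(-1), s3, s1^(-1), s3^(-1), s3^(-1), s1^(-1), s1
There are 11 generators in this braid word.

11


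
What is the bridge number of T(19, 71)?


The bridge number of T(p,q) is min(p,q).
min(19, 71) = 19

19


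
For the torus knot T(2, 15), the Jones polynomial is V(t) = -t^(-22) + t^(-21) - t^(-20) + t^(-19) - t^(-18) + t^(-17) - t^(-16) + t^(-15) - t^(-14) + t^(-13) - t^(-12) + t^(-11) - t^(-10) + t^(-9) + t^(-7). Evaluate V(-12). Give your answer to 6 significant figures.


Substituting t = -12 into V(t) = -t^(-22) + t^(-21) - t^(-20) + t^(-19) - t^(-18) + t^(-17) - t^(-16) + t^(-15) - t^(-14) + t^(-13) - t^(-12) + t^(-11) - t^(-10) + t^(-9) + t^(-7):
  (-)t^(-22) = -1.81139e-24
  (+)t^(-21) = -2.17367e-23
  (-)t^(-20) = -2.60841e-22
  (+)t^(-19) = -3.13009e-21
  (-)t^(-18) = -3.7561e-20
  (+)t^(-17) = -4.50732e-19
  (-)t^(-16) = -5.40879e-18
  (+)t^(-15) = -6.49055e-17
  (-)t^(-14) = -7.78866e-16
  (+)t^(-13) = -9.34639e-15
  (-)t^(-12) = -1.12157e-13
  (+)t^(-11) = -1.34588e-12
  (-)t^(-10) = -1.61506e-11
  (+)t^(-9) = -1.93807e-10
  (+)t^(-7) = -2.79082e-08
Sum = (-1.81139e-24) + (-2.17367e-23) + (-2.60841e-22) + (-3.13009e-21) + (-3.7561e-20) + (-4.50732e-19) + (-5.40879e-18) + (-6.49055e-17) + (-7.78866e-16) + (-9.34639e-15) + (-1.12157e-13) + (-1.34588e-12) + (-1.61506e-11) + (-1.93807e-10) + (-2.79082e-08)
= -2.811959021e-08
Rounded to 6 significant figures: -2.81196e-08

-2.81196e-08


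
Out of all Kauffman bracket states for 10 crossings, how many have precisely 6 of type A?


We choose which 6 of 10 crossings get A-smoothings.
C(10, 6) = 10! / (6! * 4!)
= 210

210


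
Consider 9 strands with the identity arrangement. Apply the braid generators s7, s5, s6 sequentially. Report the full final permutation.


Starting with identity [1, 2, 3, 4, 5, 6, 7, 8, 9].
Apply generators in sequence:
  After s7: [1, 2, 3, 4, 5, 6, 8, 7, 9]
  After s5: [1, 2, 3, 4, 6, 5, 8, 7, 9]
  After s6: [1, 2, 3, 4, 6, 8, 5, 7, 9]
Final permutation: [1, 2, 3, 4, 6, 8, 5, 7, 9]

[1, 2, 3, 4, 6, 8, 5, 7, 9]


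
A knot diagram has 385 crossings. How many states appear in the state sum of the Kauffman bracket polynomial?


Each crossing contributes 2 choices (A-smoothing or B-smoothing).
Total states = 2^385 = 78804012392788958424558080200287227610159478540930893335896586808491443542994421222828532509769831281613255980613632

78804012392788958424558080200287227610159478540930893335896586808491443542994421222828532509769831281613255980613632


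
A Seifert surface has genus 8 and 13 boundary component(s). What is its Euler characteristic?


chi = 2 - 2g - b
= 2 - 2*8 - 13
= 2 - 16 - 13 = -27

-27


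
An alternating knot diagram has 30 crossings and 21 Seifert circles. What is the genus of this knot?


For alternating knots, g = (c - s + 1)/2.
= (30 - 21 + 1)/2
= 10/2 = 5

5


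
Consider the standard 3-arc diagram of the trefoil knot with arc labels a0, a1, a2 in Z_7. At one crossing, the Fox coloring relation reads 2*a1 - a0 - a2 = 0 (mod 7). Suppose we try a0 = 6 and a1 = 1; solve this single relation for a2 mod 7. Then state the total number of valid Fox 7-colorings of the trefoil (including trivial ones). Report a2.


Step 1: Apply the given crossing relation 2*a1 - a0 - a2 = 0 (mod 7).
  a2 = 2*a1 - a0 mod 7
  a2 = 2*1 - 6 mod 7
  a2 = 2 - 6 mod 7
  a2 = -4 mod 7 = 3
Step 2: The trefoil has determinant 3.
  Number of Fox p-colorings (p prime) is p^2 if p = 3, else p.
  Since 7 does not divide 3, only trivial (constant) colorings exist.
  (So the trial a0 = 6, a1 = 1 with a0 != a1 does NOT extend to a valid coloring of the whole trefoil: the other two crossing relations require 3*(a1 - a0) = 0 (mod 7), which fails.)
  Total colorings = 7
Step 3: a2 = 3, total Fox 7-colorings = 7

3


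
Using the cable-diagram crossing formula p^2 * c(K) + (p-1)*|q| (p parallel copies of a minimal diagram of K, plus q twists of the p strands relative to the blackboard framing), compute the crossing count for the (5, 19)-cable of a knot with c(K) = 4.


Step 1: Each of the c(K) crossings of the companion diagram becomes p*p = p^2 crossings among the p parallel strands, and each of the |q| twists s_1 s_2 ... s_(p-1) adds (p-1) crossings.
  Crossings = p^2 * c(K) + (p-1)*|q|
Step 2: = 5^2 * 4 + (5-1)*19
Step 3: = 25*4 + 4*19
Step 4: = 100 + 76 = 176

176


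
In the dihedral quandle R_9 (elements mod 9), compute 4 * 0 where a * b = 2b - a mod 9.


4 * 0 = 2*0 - 4 mod 9
= 0 - 4 mod 9
= -4 mod 9 = 5

5


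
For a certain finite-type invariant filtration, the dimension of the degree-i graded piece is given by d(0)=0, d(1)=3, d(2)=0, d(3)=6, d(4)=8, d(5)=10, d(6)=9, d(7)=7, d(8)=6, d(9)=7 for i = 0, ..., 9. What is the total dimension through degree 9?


Total dimension = d(0) + d(1) + ... + d(9)
= 0 + 3 + 0 + 6 + 8 + 10 + 9 + 7 + 6 + 7
= 56

56


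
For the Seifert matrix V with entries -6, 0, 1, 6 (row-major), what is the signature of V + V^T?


Step 1: V + V^T = [[-12, 1], [1, 12]]
Step 2: trace = 0, det = -145
Step 3: Discriminant = 0^2 - 4*(-145) = 580
Step 4: Eigenvalues: 12.0416, -12.0416
Step 5: Signature = (# positive eigenvalues) - (# negative eigenvalues) = 0

0


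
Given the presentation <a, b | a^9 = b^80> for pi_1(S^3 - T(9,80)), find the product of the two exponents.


The relation is a^9 = b^80.
Product of exponents = 9 * 80
= 720

720


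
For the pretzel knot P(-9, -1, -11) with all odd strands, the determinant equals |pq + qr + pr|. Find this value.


Step 1: Compute pq + qr + pr.
pq = (-9)*(-1) = 9
qr = (-1)*(-11) = 11
pr = (-9)*(-11) = 99
pq + qr + pr = 9 + 11 + 99 = 119
Step 2: Take absolute value.
det(P(-9,-1,-11)) = |119| = 119

119


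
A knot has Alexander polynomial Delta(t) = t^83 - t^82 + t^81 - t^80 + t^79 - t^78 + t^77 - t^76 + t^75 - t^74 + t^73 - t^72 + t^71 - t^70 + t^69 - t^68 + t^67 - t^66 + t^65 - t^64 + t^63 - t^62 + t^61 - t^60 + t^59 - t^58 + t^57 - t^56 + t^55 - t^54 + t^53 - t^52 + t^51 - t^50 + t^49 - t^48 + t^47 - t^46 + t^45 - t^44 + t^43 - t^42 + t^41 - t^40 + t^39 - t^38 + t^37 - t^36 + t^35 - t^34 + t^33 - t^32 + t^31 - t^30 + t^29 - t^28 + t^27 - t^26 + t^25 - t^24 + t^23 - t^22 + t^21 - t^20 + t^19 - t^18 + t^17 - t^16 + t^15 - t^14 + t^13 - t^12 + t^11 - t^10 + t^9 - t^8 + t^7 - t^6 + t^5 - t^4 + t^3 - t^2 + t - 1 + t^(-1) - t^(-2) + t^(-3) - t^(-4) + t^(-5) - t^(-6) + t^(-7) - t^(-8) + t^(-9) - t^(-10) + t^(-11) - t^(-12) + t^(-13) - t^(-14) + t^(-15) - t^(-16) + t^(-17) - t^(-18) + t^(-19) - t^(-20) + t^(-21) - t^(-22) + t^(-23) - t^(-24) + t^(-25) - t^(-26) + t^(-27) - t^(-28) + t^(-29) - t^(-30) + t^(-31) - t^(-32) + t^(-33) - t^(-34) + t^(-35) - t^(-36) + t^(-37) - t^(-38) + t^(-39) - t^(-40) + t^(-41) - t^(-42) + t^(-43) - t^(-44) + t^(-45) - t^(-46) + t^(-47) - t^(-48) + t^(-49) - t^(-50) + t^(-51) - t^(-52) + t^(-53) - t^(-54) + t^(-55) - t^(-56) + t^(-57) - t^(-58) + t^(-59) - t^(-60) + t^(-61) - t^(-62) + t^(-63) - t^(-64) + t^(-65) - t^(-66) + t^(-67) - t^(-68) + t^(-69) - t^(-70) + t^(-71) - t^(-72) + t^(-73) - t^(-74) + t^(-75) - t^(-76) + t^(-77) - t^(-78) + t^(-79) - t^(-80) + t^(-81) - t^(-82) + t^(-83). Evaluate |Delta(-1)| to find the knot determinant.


Step 1: The polynomial has 167 terms with alternating signs, exponents from 83 down to -83.
Step 2: Substitute t = -1. The i-th term has coefficient (-1)^i and exponent (m-i),
  so its value is (-1)^i * (-1)^(m-i) = (-1)^m = -1 for every i.
Step 3: All 167 terms equal -1, so Delta(-1) = 167 * (-1) = -167
Step 4: |Delta(-1)| = 167

167


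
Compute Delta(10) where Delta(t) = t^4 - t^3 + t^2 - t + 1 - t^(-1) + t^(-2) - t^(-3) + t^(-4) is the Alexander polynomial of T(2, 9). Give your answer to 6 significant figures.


Substituting t = 10 into Delta(t) = t^4 - t^3 + t^2 - t + 1 - t^(-1) + t^(-2) - t^(-3) + t^(-4):
Term values: (10000) + (-1000) + (100) + (-10) + (1) + (-0.1) + (0.01) + (-0.001) + (0.0001)
Sum = 9090.9091
Rounded to 6 significant figures: 9090.91

9090.91


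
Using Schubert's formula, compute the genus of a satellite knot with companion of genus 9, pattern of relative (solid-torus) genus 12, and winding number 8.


Schubert: g(satellite) = g_rel(pattern) + |winding| * g(companion),
where g_rel(pattern) is the genus of the pattern relative to the solid torus.
= 12 + 8 * 9
= 12 + 72 = 84

84


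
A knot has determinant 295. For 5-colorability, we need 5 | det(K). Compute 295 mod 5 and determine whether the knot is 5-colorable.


Step 1: A knot is p-colorable if and only if p divides its determinant.
Step 2: Compute 295 mod 5.
295 = 59 * 5 + 0
Step 3: 295 mod 5 = 0
Step 4: The knot is 5-colorable: yes

0


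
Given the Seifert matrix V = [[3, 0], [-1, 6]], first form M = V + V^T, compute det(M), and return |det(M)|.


Step 1: Form V + V^T where V = [[3, 0], [-1, 6]]
  V^T = [[3, -1], [0, 6]]
  V + V^T = [[6, -1], [-1, 12]]
Step 2: det(V + V^T) = 6*12 - (-1)*(-1)
  = 72 - 1 = 71
Step 3: Knot determinant = |det(V + V^T)| = |71| = 71

71


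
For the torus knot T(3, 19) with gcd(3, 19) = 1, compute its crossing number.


For a torus knot T(p, q) with gcd(p,q)=1,
the crossing number is min(p*(q-1), q*(p-1)).
p*(q-1) = 3*18 = 54
q*(p-1) = 19*2 = 38
min(54, 38) = 38

38


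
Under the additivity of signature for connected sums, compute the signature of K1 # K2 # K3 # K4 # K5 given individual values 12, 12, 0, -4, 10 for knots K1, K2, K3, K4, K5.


The signature is additive under connected sum.
signature(K1 # K2 # K3 # K4 # K5) = (12) + (12) + (0) + (-4) + (10)
= 30

30


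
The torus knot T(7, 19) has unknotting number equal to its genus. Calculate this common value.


For a torus knot T(p,q), both the unknotting number and genus equal (p-1)(q-1)/2.
= (7-1)(19-1)/2
= 6*18/2
= 108/2 = 54

54
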